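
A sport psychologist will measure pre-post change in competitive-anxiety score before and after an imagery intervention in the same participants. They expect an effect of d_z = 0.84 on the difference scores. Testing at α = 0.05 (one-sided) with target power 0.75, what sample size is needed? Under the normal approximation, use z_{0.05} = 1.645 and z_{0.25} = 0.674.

For a paired (one-sample on differences) test: n = ((z_{α} + z_β) / d)².
z_{α} + z_β = 1.645 + 0.674 = 2.319.
n = (2.319 / 0.84)² = 2.761² = 7.62.
Round up.

n = 8 pairs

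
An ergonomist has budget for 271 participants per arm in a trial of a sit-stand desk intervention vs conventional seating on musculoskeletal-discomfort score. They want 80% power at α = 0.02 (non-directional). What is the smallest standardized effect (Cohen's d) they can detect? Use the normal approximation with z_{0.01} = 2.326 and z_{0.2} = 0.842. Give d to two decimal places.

For two independent groups of n = 271 each: d_min = (z_{α/2} + z_β)·√(2/n).
z-sum = 2.326 + 0.842 = 3.168.
d_min = 3.168 × √(2/271) = 3.168 × 0.0859 = 0.272.

d_min ≈ 0.27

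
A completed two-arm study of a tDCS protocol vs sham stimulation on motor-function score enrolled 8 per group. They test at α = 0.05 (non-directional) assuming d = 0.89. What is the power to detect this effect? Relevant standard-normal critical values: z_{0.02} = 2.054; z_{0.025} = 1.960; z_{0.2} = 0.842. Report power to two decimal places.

For two equal groups, power = Φ(d·√(n/2) − z_{α/2}).
d·√(n/2) = 0.89 × √(8/2) = 0.89 × 2.000 = 1.780.
z_β = 1.780 − 1.960 = -0.180.
Power = Φ(-0.180) = 0.429.

power ≈ 0.43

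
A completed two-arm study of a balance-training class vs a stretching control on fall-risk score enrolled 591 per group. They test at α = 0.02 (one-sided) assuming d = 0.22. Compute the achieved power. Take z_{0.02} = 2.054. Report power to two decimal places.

For two equal groups, power = Φ(d·√(n/2) − z_{α}).
d·√(n/2) = 0.22 × √(591/2) = 0.22 × 17.190 = 3.782.
z_β = 3.782 − 2.054 = 1.728.
Power = Φ(1.728) = 0.958.

power ≈ 0.96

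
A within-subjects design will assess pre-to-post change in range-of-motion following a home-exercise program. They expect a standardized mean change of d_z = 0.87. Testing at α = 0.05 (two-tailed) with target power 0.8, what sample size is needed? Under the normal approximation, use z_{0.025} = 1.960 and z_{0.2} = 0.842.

n = 11 pairs

For a paired (one-sample on differences) test: n = ((z_{α/2} + z_β) / d)².
z_{α/2} + z_β = 1.960 + 0.842 = 2.802.
n = (2.802 / 0.87)² = 3.221² = 10.37.
Round up.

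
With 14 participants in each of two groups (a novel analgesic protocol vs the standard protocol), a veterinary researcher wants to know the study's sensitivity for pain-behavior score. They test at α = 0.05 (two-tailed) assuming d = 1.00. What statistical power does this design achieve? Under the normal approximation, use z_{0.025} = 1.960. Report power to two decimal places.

power ≈ 0.75

For two equal groups, power = Φ(d·√(n/2) − z_{α/2}).
d·√(n/2) = 1.00 × √(14/2) = 1.00 × 2.646 = 2.646.
z_β = 2.646 − 1.960 = 0.686.
Power = Φ(0.686) = 0.754.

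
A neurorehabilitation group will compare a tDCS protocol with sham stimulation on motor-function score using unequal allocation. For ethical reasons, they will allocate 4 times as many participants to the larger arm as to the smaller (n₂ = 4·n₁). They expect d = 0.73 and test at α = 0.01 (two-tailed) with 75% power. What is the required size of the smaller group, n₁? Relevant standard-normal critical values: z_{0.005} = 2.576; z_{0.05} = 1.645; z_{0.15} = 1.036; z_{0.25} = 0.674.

n₁ = 25

With allocation ratio k = n₂/n₁ = 4, Var(x̄₁−x̄₂) = σ²(1/n₁ + 1/(k·n₁)) = σ²·(k+1)/(k·n₁).
So n₁ = (1 + 1/k)·((z_{α/2} + z_β)/d)² = 1.250 × (3.250/0.73)².
n₁ = 1.250 × 19.82 = 24.8.
Round up: n₁ = 25, giving n₂ = 4 × 25 = 100.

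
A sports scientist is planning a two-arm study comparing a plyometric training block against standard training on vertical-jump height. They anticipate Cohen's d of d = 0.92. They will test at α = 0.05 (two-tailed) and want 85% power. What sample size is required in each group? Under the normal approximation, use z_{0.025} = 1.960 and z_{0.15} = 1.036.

n = 22 per group

For two independent groups with equal n: n = 2·((z_{α/2} + z_β) / d)².
z_{α/2} + z_β = 1.960 + 1.036 = 2.996.
n = 2 × (2.996 / 0.92)² = 2 × 3.257² = 2 × 10.60 = 21.2.
Round up to the next whole participant.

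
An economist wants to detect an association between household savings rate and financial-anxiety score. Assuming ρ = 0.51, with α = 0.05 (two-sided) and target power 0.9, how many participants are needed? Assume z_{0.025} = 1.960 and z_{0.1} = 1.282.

n = 37

Fisher's z: C = ½·ln((1+r)/(1−r)) = ½·ln(3.0816) = 0.5627.
n = ((z_{α/2} + z_β)/C)² + 3.
(1.960 + 1.282) / 0.5627 = 3.242 / 0.5627 = 5.762.
n = 5.762² + 3 = 33.19 + 3 = 36.2.
Round up.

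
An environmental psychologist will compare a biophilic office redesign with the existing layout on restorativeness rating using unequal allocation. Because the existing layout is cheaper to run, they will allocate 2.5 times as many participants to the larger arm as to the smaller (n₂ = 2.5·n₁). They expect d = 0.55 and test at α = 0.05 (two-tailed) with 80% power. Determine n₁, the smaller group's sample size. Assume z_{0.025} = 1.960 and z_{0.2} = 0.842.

n₁ = 37

With allocation ratio k = n₂/n₁ = 2.5, Var(x̄₁−x̄₂) = σ²(1/n₁ + 1/(k·n₁)) = σ²·(k+1)/(k·n₁).
So n₁ = (1 + 1/k)·((z_{α/2} + z_β)/d)² = 1.400 × (2.802/0.55)².
n₁ = 1.400 × 25.95 = 36.3.
Round up: n₁ = 37, giving n₂ = ⌈2.5 × 37⌉ = ⌈92.5⌉ = 93.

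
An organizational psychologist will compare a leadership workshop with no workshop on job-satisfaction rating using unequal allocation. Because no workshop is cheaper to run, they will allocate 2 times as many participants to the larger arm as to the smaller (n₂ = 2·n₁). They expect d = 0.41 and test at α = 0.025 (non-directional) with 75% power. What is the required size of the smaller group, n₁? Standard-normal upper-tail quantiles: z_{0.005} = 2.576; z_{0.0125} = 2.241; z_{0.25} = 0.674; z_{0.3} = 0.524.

With allocation ratio k = n₂/n₁ = 2, Var(x̄₁−x̄₂) = σ²(1/n₁ + 1/(k·n₁)) = σ²·(k+1)/(k·n₁).
So n₁ = (1 + 1/k)·((z_{α/2} + z_β)/d)² = 1.500 × (2.915/0.41)².
n₁ = 1.500 × 50.55 = 75.8.
Round up: n₁ = 76, giving n₂ = 2 × 76 = 152.

n₁ = 76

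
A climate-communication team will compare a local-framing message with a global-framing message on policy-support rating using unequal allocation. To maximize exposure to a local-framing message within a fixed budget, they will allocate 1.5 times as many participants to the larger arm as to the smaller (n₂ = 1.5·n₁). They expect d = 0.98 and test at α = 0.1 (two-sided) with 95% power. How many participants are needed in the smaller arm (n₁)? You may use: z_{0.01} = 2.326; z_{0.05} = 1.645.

n₁ = 19

With allocation ratio k = n₂/n₁ = 1.5, Var(x̄₁−x̄₂) = σ²(1/n₁ + 1/(k·n₁)) = σ²·(k+1)/(k·n₁).
So n₁ = (1 + 1/k)·((z_{α/2} + z_β)/d)² = 1.667 × (3.290/0.98)².
n₁ = 1.667 × 11.27 = 18.8.
Round up: n₁ = 19, giving n₂ = ⌈1.5 × 19⌉ = ⌈28.5⌉ = 29.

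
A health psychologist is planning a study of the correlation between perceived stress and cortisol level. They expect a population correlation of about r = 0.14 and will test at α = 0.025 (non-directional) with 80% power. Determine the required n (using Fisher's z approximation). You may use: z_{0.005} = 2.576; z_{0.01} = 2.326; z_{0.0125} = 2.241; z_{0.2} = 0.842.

n = 482

Fisher's z: C = ½·ln((1+r)/(1−r)) = ½·ln(1.3256) = 0.1409.
n = ((z_{α/2} + z_β)/C)² + 3.
(2.241 + 0.842) / 0.1409 = 3.083 / 0.1409 = 21.881.
n = 21.881² + 3 = 478.77 + 3 = 481.8.
Round up.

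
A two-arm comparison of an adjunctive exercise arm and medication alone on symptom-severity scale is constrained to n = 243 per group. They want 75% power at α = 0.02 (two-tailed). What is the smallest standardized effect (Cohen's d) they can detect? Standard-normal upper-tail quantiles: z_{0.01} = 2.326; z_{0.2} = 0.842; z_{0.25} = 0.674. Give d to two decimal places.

d_min ≈ 0.27

For two independent groups of n = 243 each: d_min = (z_{α/2} + z_β)·√(2/n).
z-sum = 2.326 + 0.674 = 3.000.
d_min = 3.000 × √(2/243) = 3.000 × 0.0907 = 0.272.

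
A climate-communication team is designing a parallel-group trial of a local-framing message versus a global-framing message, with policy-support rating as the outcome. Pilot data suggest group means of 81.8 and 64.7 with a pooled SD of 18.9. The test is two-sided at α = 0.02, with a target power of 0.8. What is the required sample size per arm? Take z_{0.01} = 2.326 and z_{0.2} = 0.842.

n = 25 per group

Cohen's d = |M₁ − M₂| / SD_pooled = |81.8 − 64.7| / 18.9 = 17.1 / 18.9 = 0.905.
For two independent groups with equal n: n = 2·((z_{α/2} + z_β) / d)².
z_{α/2} + z_β = 2.326 + 0.842 = 3.168.
n = 2 × (3.168 / 0.905)² = 2 × 3.501² = 2 × 12.25 = 24.5.
Round up to the next whole participant.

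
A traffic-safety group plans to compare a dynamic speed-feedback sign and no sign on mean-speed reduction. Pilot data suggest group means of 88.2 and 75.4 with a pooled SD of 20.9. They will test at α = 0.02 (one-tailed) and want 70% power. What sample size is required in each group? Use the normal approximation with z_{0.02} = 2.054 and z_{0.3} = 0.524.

n = 36 per group

Cohen's d = |M₁ − M₂| / SD_pooled = |88.2 − 75.4| / 20.9 = 12.8 / 20.9 = 0.612.
For two independent groups with equal n: n = 2·((z_{α} + z_β) / d)².
z_{α} + z_β = 2.054 + 0.524 = 2.578.
n = 2 × (2.578 / 0.612)² = 2 × 4.212² = 2 × 17.74 = 35.5.
Round up to the next whole participant.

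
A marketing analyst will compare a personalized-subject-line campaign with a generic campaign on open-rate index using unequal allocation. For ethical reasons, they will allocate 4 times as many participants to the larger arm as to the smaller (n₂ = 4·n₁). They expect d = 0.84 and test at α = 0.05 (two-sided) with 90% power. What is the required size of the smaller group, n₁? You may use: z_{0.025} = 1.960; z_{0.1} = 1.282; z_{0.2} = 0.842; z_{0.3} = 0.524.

n₁ = 19

With allocation ratio k = n₂/n₁ = 4, Var(x̄₁−x̄₂) = σ²(1/n₁ + 1/(k·n₁)) = σ²·(k+1)/(k·n₁).
So n₁ = (1 + 1/k)·((z_{α/2} + z_β)/d)² = 1.250 × (3.242/0.84)².
n₁ = 1.250 × 14.90 = 18.6.
Round up: n₁ = 19, giving n₂ = 4 × 19 = 76.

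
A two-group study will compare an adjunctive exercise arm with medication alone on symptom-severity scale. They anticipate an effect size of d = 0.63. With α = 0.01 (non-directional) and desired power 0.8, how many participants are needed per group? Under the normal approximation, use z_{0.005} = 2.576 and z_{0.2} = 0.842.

For two independent groups with equal n: n = 2·((z_{α/2} + z_β) / d)².
z_{α/2} + z_β = 2.576 + 0.842 = 3.418.
n = 2 × (3.418 / 0.63)² = 2 × 5.425² = 2 × 29.43 = 58.9.
Round up to the next whole participant.

n = 59 per group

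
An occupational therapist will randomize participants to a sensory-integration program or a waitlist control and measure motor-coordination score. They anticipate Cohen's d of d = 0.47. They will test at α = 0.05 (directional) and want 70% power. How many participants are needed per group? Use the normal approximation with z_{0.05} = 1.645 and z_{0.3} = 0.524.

n = 43 per group

For two independent groups with equal n: n = 2·((z_{α} + z_β) / d)².
z_{α} + z_β = 1.645 + 0.524 = 2.169.
n = 2 × (2.169 / 0.47)² = 2 × 4.615² = 2 × 21.30 = 42.6.
Round up to the next whole participant.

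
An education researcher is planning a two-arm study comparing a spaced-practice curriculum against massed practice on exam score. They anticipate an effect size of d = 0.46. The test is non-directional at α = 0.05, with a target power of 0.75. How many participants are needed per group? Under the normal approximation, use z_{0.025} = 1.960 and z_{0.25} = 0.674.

n = 66 per group

For two independent groups with equal n: n = 2·((z_{α/2} + z_β) / d)².
z_{α/2} + z_β = 1.960 + 0.674 = 2.634.
n = 2 × (2.634 / 0.46)² = 2 × 5.726² = 2 × 32.79 = 65.6.
Round up to the next whole participant.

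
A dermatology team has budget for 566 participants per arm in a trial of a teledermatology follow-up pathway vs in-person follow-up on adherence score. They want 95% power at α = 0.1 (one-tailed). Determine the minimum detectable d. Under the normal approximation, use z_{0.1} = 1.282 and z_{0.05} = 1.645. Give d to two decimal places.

For two independent groups of n = 566 each: d_min = (z_{α} + z_β)·√(2/n).
z-sum = 1.282 + 1.645 = 2.927.
d_min = 2.927 × √(2/566) = 2.927 × 0.0594 = 0.174.

d_min ≈ 0.17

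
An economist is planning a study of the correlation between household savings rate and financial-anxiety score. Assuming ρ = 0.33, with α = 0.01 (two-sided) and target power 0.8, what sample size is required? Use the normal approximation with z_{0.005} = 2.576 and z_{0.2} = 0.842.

n = 103

Fisher's z: C = ½·ln((1+r)/(1−r)) = ½·ln(1.9851) = 0.3428.
n = ((z_{α/2} + z_β)/C)² + 3.
(2.576 + 0.842) / 0.3428 = 3.418 / 0.3428 = 9.971.
n = 9.971² + 3 = 99.42 + 3 = 102.4.
Round up.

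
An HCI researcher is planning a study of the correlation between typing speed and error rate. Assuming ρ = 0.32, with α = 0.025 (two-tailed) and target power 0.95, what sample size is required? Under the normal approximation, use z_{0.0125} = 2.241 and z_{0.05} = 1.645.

Fisher's z: C = ½·ln((1+r)/(1−r)) = ½·ln(1.9412) = 0.3316.
n = ((z_{α/2} + z_β)/C)² + 3.
(2.241 + 1.645) / 0.3316 = 3.886 / 0.3316 = 11.719.
n = 11.719² + 3 = 137.33 + 3 = 140.3.
Round up.

n = 141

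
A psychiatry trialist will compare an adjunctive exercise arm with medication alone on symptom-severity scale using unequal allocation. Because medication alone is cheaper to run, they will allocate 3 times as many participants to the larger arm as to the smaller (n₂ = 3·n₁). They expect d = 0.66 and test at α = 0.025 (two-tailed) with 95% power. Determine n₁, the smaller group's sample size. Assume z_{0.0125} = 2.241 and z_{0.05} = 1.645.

With allocation ratio k = n₂/n₁ = 3, Var(x̄₁−x̄₂) = σ²(1/n₁ + 1/(k·n₁)) = σ²·(k+1)/(k·n₁).
So n₁ = (1 + 1/k)·((z_{α/2} + z_β)/d)² = 1.333 × (3.886/0.66)².
n₁ = 1.333 × 34.67 = 46.2.
Round up: n₁ = 47, giving n₂ = 3 × 47 = 141.

n₁ = 47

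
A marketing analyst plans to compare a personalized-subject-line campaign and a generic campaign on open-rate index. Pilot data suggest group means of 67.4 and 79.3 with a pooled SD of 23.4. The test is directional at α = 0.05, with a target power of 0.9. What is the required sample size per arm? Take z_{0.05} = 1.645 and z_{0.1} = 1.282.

Cohen's d = |M₁ − M₂| / SD_pooled = |67.4 − 79.3| / 23.4 = 11.9 / 23.4 = 0.509.
For two independent groups with equal n: n = 2·((z_{α} + z_β) / d)².
z_{α} + z_β = 1.645 + 1.282 = 2.927.
n = 2 × (2.927 / 0.509)² = 2 × 5.750² = 2 × 33.07 = 66.1.
Round up to the next whole participant.

n = 67 per group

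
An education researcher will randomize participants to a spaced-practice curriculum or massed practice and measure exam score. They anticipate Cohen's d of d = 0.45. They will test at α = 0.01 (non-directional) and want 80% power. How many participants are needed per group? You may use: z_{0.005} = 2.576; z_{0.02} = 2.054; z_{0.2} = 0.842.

For two independent groups with equal n: n = 2·((z_{α/2} + z_β) / d)².
z_{α/2} + z_β = 2.576 + 0.842 = 3.418.
n = 2 × (3.418 / 0.45)² = 2 × 7.596² = 2 × 57.69 = 115.4.
Round up to the next whole participant.

n = 116 per group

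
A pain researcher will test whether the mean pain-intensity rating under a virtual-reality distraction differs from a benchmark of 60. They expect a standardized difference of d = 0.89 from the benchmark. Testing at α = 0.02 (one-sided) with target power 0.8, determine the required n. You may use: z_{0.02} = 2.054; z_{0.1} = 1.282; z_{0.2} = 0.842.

n = 11

For a one-sample test: n = ((z_{α} + z_β) / d)².
z_{α} + z_β = 2.054 + 0.842 = 2.896.
n = (2.896 / 0.89)² = 3.254² = 10.59.
Round up.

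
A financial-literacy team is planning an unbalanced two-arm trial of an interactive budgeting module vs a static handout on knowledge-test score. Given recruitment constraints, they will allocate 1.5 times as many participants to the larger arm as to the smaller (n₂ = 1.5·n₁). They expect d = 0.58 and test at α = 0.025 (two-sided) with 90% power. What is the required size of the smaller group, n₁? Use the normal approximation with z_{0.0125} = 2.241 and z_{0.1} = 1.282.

With allocation ratio k = n₂/n₁ = 1.5, Var(x̄₁−x̄₂) = σ²(1/n₁ + 1/(k·n₁)) = σ²·(k+1)/(k·n₁).
So n₁ = (1 + 1/k)·((z_{α/2} + z_β)/d)² = 1.667 × (3.523/0.58)².
n₁ = 1.667 × 36.90 = 61.5.
Round up: n₁ = 62, giving n₂ = 1.5 × 62 = 93.

n₁ = 62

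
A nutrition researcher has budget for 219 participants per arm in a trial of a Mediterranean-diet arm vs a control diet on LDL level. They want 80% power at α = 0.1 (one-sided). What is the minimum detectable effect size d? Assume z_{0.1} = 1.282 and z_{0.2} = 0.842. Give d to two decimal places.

For two independent groups of n = 219 each: d_min = (z_{α} + z_β)·√(2/n).
z-sum = 1.282 + 0.842 = 2.124.
d_min = 2.124 × √(2/219) = 2.124 × 0.0956 = 0.203.

d_min ≈ 0.20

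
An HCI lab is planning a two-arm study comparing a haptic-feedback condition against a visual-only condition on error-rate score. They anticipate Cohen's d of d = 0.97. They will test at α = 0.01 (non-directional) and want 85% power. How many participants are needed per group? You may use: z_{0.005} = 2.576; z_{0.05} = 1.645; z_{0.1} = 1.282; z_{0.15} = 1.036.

For two independent groups with equal n: n = 2·((z_{α/2} + z_β) / d)².
z_{α/2} + z_β = 2.576 + 1.036 = 3.612.
n = 2 × (3.612 / 0.97)² = 2 × 3.724² = 2 × 13.87 = 27.7.
Round up to the next whole participant.

n = 28 per group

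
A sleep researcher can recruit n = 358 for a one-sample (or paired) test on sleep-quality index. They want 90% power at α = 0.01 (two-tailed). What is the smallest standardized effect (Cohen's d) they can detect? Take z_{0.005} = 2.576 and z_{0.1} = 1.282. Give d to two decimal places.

For a single sample (or paired design) of n = 358: d_min = (z_{α/2} + z_β)/√n.
z-sum = 2.576 + 1.282 = 3.858.
d_min = 3.858 / √358 = 3.858 / 18.921 = 0.204.

d_min ≈ 0.20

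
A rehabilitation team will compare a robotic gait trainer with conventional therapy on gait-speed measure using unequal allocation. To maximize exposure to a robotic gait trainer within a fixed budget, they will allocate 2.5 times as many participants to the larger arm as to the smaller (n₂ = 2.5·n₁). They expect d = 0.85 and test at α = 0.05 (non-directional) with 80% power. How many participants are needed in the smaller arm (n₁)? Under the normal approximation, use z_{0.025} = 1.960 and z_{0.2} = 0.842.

n₁ = 16

With allocation ratio k = n₂/n₁ = 2.5, Var(x̄₁−x̄₂) = σ²(1/n₁ + 1/(k·n₁)) = σ²·(k+1)/(k·n₁).
So n₁ = (1 + 1/k)·((z_{α/2} + z_β)/d)² = 1.400 × (2.802/0.85)².
n₁ = 1.400 × 10.87 = 15.2.
Round up: n₁ = 16, giving n₂ = 2.5 × 16 = 40.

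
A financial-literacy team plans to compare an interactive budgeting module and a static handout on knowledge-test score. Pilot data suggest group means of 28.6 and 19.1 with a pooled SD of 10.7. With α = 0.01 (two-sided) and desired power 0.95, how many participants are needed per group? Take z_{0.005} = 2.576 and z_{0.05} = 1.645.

n = 46 per group

Cohen's d = |M₁ − M₂| / SD_pooled = |28.6 − 19.1| / 10.7 = 9.5 / 10.7 = 0.888.
For two independent groups with equal n: n = 2·((z_{α/2} + z_β) / d)².
z_{α/2} + z_β = 2.576 + 1.645 = 4.221.
n = 2 × (4.221 / 0.888)² = 2 × 4.753² = 2 × 22.59 = 45.2.
Round up to the next whole participant.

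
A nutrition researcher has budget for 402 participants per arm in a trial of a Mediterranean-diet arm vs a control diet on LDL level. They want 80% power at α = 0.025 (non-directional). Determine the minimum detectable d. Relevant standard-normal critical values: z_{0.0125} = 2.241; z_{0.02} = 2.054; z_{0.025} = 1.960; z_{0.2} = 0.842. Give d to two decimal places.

d_min ≈ 0.22

For two independent groups of n = 402 each: d_min = (z_{α/2} + z_β)·√(2/n).
z-sum = 2.241 + 0.842 = 3.083.
d_min = 3.083 × √(2/402) = 3.083 × 0.0705 = 0.217.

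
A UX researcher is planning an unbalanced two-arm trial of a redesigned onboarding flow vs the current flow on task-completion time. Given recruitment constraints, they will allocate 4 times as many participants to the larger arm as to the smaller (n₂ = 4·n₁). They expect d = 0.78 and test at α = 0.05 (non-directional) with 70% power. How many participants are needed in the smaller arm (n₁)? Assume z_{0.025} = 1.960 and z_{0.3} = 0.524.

n₁ = 13

With allocation ratio k = n₂/n₁ = 4, Var(x̄₁−x̄₂) = σ²(1/n₁ + 1/(k·n₁)) = σ²·(k+1)/(k·n₁).
So n₁ = (1 + 1/k)·((z_{α/2} + z_β)/d)² = 1.250 × (2.484/0.78)².
n₁ = 1.250 × 10.14 = 12.7.
Round up: n₁ = 13, giving n₂ = 4 × 13 = 52.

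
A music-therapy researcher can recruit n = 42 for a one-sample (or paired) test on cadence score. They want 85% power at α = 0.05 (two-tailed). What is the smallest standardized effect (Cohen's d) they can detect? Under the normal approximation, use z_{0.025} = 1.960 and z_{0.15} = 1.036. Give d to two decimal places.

d_min ≈ 0.46

For a single sample (or paired design) of n = 42: d_min = (z_{α/2} + z_β)/√n.
z-sum = 1.960 + 1.036 = 2.996.
d_min = 2.996 / √42 = 2.996 / 6.481 = 0.462.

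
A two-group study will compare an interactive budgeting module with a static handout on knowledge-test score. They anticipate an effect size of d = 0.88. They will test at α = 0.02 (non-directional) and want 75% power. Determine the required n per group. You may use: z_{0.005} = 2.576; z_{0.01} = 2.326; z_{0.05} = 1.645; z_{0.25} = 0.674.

For two independent groups with equal n: n = 2·((z_{α/2} + z_β) / d)².
z_{α/2} + z_β = 2.326 + 0.674 = 3.000.
n = 2 × (3.000 / 0.88)² = 2 × 3.409² = 2 × 11.62 = 23.2.
Round up to the next whole participant.

n = 24 per group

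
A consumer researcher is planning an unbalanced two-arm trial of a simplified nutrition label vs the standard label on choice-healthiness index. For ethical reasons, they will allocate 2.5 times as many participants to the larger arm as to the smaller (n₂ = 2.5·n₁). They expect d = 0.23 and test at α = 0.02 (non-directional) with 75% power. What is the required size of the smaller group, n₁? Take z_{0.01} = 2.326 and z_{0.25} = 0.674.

n₁ = 239

With allocation ratio k = n₂/n₁ = 2.5, Var(x̄₁−x̄₂) = σ²(1/n₁ + 1/(k·n₁)) = σ²·(k+1)/(k·n₁).
So n₁ = (1 + 1/k)·((z_{α/2} + z_β)/d)² = 1.400 × (3.000/0.23)².
n₁ = 1.400 × 170.13 = 238.2.
Round up: n₁ = 239, giving n₂ = ⌈2.5 × 239⌉ = ⌈597.5⌉ = 598.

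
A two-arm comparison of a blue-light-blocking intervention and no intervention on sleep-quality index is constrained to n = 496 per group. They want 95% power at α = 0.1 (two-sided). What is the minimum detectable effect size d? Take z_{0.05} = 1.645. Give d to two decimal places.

d_min ≈ 0.21

For two independent groups of n = 496 each: d_min = (z_{α/2} + z_β)·√(2/n).
z-sum = 1.645 + 1.645 = 3.290.
d_min = 3.290 × √(2/496) = 3.290 × 0.0635 = 0.209.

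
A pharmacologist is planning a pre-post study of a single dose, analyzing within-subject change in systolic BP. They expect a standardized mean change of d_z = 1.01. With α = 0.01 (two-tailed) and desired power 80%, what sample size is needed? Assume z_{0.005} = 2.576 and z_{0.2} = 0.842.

For a paired (one-sample on differences) test: n = ((z_{α/2} + z_β) / d)².
z_{α/2} + z_β = 2.576 + 0.842 = 3.418.
n = (3.418 / 1.01)² = 3.384² = 11.45.
Round up.

n = 12 pairs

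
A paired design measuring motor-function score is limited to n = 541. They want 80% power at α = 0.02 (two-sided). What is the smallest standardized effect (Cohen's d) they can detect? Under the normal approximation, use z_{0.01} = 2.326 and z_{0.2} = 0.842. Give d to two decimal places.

d_min ≈ 0.14

For a single sample (or paired design) of n = 541: d_min = (z_{α/2} + z_β)/√n.
z-sum = 2.326 + 0.842 = 3.168.
d_min = 3.168 / √541 = 3.168 / 23.259 = 0.136.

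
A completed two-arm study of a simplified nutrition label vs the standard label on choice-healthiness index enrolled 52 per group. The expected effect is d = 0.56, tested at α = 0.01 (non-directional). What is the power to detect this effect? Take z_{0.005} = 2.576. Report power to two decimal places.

For two equal groups, power = Φ(d·√(n/2) − z_{α/2}).
d·√(n/2) = 0.56 × √(52/2) = 0.56 × 5.099 = 2.855.
z_β = 2.855 − 2.576 = 0.279.
Power = Φ(0.279) = 0.610.

power ≈ 0.61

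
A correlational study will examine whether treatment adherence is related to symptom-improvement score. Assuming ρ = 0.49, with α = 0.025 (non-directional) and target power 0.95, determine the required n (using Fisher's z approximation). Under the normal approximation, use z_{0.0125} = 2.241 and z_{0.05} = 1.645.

n = 56

Fisher's z: C = ½·ln((1+r)/(1−r)) = ½·ln(2.9216) = 0.5361.
n = ((z_{α/2} + z_β)/C)² + 3.
(2.241 + 1.645) / 0.5361 = 3.886 / 0.5361 = 7.249.
n = 7.249² + 3 = 52.54 + 3 = 55.5.
Round up.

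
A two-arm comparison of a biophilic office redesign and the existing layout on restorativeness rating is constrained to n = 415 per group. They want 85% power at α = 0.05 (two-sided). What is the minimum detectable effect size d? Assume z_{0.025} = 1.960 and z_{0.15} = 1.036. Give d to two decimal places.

For two independent groups of n = 415 each: d_min = (z_{α/2} + z_β)·√(2/n).
z-sum = 1.960 + 1.036 = 2.996.
d_min = 2.996 × √(2/415) = 2.996 × 0.0694 = 0.208.

d_min ≈ 0.21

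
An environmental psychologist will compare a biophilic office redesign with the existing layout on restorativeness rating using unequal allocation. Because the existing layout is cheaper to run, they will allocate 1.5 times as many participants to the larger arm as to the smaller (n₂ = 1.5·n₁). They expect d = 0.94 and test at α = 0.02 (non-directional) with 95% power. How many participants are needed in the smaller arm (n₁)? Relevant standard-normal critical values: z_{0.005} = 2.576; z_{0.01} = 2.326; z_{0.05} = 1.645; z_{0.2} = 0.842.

With allocation ratio k = n₂/n₁ = 1.5, Var(x̄₁−x̄₂) = σ²(1/n₁ + 1/(k·n₁)) = σ²·(k+1)/(k·n₁).
So n₁ = (1 + 1/k)·((z_{α/2} + z_β)/d)² = 1.667 × (3.971/0.94)².
n₁ = 1.667 × 17.85 = 29.7.
Round up: n₁ = 30, giving n₂ = 1.5 × 30 = 45.

n₁ = 30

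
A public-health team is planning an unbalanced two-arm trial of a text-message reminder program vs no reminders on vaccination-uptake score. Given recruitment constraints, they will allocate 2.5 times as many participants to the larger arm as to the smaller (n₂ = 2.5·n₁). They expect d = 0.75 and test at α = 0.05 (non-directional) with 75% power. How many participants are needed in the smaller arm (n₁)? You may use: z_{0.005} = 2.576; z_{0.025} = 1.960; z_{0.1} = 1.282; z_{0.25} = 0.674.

With allocation ratio k = n₂/n₁ = 2.5, Var(x̄₁−x̄₂) = σ²(1/n₁ + 1/(k·n₁)) = σ²·(k+1)/(k·n₁).
So n₁ = (1 + 1/k)·((z_{α/2} + z_β)/d)² = 1.400 × (2.634/0.75)².
n₁ = 1.400 × 12.33 = 17.3.
Round up: n₁ = 18, giving n₂ = 2.5 × 18 = 45.

n₁ = 18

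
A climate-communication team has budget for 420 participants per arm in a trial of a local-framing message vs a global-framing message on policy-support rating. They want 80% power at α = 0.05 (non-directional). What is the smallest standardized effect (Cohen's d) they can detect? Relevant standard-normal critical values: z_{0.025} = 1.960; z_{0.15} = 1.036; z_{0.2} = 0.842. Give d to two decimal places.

d_min ≈ 0.19

For two independent groups of n = 420 each: d_min = (z_{α/2} + z_β)·√(2/n).
z-sum = 1.960 + 0.842 = 2.802.
d_min = 2.802 × √(2/420) = 2.802 × 0.0690 = 0.193.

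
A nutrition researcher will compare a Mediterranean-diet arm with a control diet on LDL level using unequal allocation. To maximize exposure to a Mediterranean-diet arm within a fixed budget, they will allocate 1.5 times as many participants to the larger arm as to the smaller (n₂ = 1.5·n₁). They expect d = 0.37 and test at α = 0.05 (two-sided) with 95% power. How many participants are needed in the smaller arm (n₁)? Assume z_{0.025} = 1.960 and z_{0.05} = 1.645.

With allocation ratio k = n₂/n₁ = 1.5, Var(x̄₁−x̄₂) = σ²(1/n₁ + 1/(k·n₁)) = σ²·(k+1)/(k·n₁).
So n₁ = (1 + 1/k)·((z_{α/2} + z_β)/d)² = 1.667 × (3.605/0.37)².
n₁ = 1.667 × 94.93 = 158.2.
Round up: n₁ = 159, giving n₂ = ⌈1.5 × 159⌉ = ⌈238.5⌉ = 239.

n₁ = 159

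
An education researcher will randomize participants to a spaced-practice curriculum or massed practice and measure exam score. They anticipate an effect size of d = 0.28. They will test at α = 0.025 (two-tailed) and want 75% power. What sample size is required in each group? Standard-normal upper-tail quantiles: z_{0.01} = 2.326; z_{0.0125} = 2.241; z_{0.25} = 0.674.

n = 217 per group

For two independent groups with equal n: n = 2·((z_{α/2} + z_β) / d)².
z_{α/2} + z_β = 2.241 + 0.674 = 2.915.
n = 2 × (2.915 / 0.28)² = 2 × 10.411² = 2 × 108.38 = 216.8.
Round up to the next whole participant.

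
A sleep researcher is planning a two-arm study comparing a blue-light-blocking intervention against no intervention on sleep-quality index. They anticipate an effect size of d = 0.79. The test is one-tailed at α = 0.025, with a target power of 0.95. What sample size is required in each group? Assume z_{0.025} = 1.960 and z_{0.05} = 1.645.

n = 42 per group

For two independent groups with equal n: n = 2·((z_{α} + z_β) / d)².
z_{α} + z_β = 1.960 + 1.645 = 3.605.
n = 2 × (3.605 / 0.79)² = 2 × 4.563² = 2 × 20.82 = 41.6.
Round up to the next whole participant.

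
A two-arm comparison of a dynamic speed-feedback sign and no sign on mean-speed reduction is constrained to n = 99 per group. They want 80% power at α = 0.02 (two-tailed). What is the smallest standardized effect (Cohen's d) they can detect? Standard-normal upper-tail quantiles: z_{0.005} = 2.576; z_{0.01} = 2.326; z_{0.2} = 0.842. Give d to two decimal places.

d_min ≈ 0.45

For two independent groups of n = 99 each: d_min = (z_{α/2} + z_β)·√(2/n).
z-sum = 2.326 + 0.842 = 3.168.
d_min = 3.168 × √(2/99) = 3.168 × 0.1421 = 0.450.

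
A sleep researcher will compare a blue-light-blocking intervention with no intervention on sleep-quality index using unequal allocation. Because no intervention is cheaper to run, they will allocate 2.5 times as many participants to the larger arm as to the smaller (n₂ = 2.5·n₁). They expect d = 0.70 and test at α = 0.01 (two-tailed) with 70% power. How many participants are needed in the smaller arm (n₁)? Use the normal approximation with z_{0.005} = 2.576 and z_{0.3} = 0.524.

With allocation ratio k = n₂/n₁ = 2.5, Var(x̄₁−x̄₂) = σ²(1/n₁ + 1/(k·n₁)) = σ²·(k+1)/(k·n₁).
So n₁ = (1 + 1/k)·((z_{α/2} + z_β)/d)² = 1.400 × (3.100/0.70)².
n₁ = 1.400 × 19.61 = 27.5.
Round up: n₁ = 28, giving n₂ = 2.5 × 28 = 70.

n₁ = 28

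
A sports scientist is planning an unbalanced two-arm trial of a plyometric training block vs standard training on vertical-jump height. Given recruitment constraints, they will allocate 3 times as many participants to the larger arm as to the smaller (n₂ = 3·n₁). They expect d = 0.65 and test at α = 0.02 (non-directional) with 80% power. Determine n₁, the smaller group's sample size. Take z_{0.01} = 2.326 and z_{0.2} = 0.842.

With allocation ratio k = n₂/n₁ = 3, Var(x̄₁−x̄₂) = σ²(1/n₁ + 1/(k·n₁)) = σ²·(k+1)/(k·n₁).
So n₁ = (1 + 1/k)·((z_{α/2} + z_β)/d)² = 1.333 × (3.168/0.65)².
n₁ = 1.333 × 23.75 = 31.7.
Round up: n₁ = 32, giving n₂ = 3 × 32 = 96.

n₁ = 32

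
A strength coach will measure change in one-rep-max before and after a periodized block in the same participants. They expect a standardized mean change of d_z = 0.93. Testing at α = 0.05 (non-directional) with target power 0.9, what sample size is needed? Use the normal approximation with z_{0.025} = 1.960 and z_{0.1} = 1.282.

n = 13 pairs

For a paired (one-sample on differences) test: n = ((z_{α/2} + z_β) / d)².
z_{α/2} + z_β = 1.960 + 1.282 = 3.242.
n = (3.242 / 0.93)² = 3.486² = 12.15.
Round up.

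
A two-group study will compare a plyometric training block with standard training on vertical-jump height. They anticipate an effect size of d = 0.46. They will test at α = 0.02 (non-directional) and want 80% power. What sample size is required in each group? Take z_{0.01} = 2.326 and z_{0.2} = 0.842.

For two independent groups with equal n: n = 2·((z_{α/2} + z_β) / d)².
z_{α/2} + z_β = 2.326 + 0.842 = 3.168.
n = 2 × (3.168 / 0.46)² = 2 × 6.887² = 2 × 47.43 = 94.9.
Round up to the next whole participant.

n = 95 per group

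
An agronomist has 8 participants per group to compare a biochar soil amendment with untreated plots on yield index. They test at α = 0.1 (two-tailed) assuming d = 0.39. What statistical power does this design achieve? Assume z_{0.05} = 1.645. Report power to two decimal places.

power ≈ 0.19

For two equal groups, power = Φ(d·√(n/2) − z_{α/2}).
d·√(n/2) = 0.39 × √(8/2) = 0.39 × 2.000 = 0.780.
z_β = 0.780 − 1.645 = -0.865.
Power = Φ(-0.865) = 0.194.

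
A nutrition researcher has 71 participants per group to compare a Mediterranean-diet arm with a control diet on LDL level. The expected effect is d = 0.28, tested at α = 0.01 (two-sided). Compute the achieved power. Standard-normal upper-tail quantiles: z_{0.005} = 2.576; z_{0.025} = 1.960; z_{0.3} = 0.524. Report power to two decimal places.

For two equal groups, power = Φ(d·√(n/2) − z_{α/2}).
d·√(n/2) = 0.28 × √(71/2) = 0.28 × 5.958 = 1.668.
z_β = 1.668 − 2.576 = -0.908.
Power = Φ(-0.908) = 0.182.

power ≈ 0.18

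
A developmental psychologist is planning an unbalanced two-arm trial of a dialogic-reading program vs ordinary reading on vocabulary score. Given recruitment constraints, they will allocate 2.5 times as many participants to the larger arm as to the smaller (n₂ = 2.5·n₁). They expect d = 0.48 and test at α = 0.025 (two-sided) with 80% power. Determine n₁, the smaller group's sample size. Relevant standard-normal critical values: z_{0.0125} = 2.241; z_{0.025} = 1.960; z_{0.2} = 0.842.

n₁ = 58

With allocation ratio k = n₂/n₁ = 2.5, Var(x̄₁−x̄₂) = σ²(1/n₁ + 1/(k·n₁)) = σ²·(k+1)/(k·n₁).
So n₁ = (1 + 1/k)·((z_{α/2} + z_β)/d)² = 1.400 × (3.083/0.48)².
n₁ = 1.400 × 41.25 = 57.8.
Round up: n₁ = 58, giving n₂ = 2.5 × 58 = 145.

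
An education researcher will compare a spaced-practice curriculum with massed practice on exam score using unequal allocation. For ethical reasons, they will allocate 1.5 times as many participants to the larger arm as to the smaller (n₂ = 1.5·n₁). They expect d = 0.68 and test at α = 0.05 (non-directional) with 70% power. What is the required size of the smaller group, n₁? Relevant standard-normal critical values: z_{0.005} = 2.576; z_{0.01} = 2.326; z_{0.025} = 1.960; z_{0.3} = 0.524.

With allocation ratio k = n₂/n₁ = 1.5, Var(x̄₁−x̄₂) = σ²(1/n₁ + 1/(k·n₁)) = σ²·(k+1)/(k·n₁).
So n₁ = (1 + 1/k)·((z_{α/2} + z_β)/d)² = 1.667 × (2.484/0.68)².
n₁ = 1.667 × 13.34 = 22.2.
Round up: n₁ = 23, giving n₂ = ⌈1.5 × 23⌉ = ⌈34.5⌉ = 35.

n₁ = 23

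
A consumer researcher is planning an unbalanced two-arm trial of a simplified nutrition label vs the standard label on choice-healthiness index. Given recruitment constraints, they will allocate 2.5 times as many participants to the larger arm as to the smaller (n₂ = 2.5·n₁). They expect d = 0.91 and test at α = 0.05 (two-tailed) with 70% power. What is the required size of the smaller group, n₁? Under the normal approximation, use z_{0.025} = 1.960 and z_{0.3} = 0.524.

With allocation ratio k = n₂/n₁ = 2.5, Var(x̄₁−x̄₂) = σ²(1/n₁ + 1/(k·n₁)) = σ²·(k+1)/(k·n₁).
So n₁ = (1 + 1/k)·((z_{α/2} + z_β)/d)² = 1.400 × (2.484/0.91)².
n₁ = 1.400 × 7.45 = 10.4.
Round up: n₁ = 11, giving n₂ = ⌈2.5 × 11⌉ = ⌈27.5⌉ = 28.

n₁ = 11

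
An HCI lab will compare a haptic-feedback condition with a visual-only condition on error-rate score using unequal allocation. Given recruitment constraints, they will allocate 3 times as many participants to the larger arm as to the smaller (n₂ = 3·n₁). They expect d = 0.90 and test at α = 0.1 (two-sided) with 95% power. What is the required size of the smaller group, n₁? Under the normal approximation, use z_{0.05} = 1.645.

n₁ = 18

With allocation ratio k = n₂/n₁ = 3, Var(x̄₁−x̄₂) = σ²(1/n₁ + 1/(k·n₁)) = σ²·(k+1)/(k·n₁).
So n₁ = (1 + 1/k)·((z_{α/2} + z_β)/d)² = 1.333 × (3.290/0.90)².
n₁ = 1.333 × 13.36 = 17.8.
Round up: n₁ = 18, giving n₂ = 3 × 18 = 54.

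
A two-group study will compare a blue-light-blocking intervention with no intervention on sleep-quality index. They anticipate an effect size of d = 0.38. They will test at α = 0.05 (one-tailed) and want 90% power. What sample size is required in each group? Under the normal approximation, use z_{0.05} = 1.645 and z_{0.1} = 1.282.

n = 119 per group

For two independent groups with equal n: n = 2·((z_{α} + z_β) / d)².
z_{α} + z_β = 1.645 + 1.282 = 2.927.
n = 2 × (2.927 / 0.38)² = 2 × 7.703² = 2 × 59.33 = 118.7.
Round up to the next whole participant.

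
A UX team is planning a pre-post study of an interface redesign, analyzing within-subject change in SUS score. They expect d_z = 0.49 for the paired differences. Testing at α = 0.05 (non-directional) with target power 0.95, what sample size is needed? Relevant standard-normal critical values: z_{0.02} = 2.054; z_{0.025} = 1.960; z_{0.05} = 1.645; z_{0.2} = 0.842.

n = 55 pairs

For a paired (one-sample on differences) test: n = ((z_{α/2} + z_β) / d)².
z_{α/2} + z_β = 1.960 + 1.645 = 3.605.
n = (3.605 / 0.49)² = 7.357² = 54.13.
Round up.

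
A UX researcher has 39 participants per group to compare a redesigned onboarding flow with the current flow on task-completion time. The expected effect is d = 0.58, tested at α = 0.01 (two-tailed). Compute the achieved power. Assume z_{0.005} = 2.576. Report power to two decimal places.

For two equal groups, power = Φ(d·√(n/2) − z_{α/2}).
d·√(n/2) = 0.58 × √(39/2) = 0.58 × 4.416 = 2.561.
z_β = 2.561 − 2.576 = -0.015.
Power = Φ(-0.015) = 0.494.

power ≈ 0.49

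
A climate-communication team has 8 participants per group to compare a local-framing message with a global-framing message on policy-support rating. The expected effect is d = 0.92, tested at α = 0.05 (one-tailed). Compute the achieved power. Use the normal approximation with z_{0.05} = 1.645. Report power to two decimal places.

power ≈ 0.58

For two equal groups, power = Φ(d·√(n/2) − z_{α}).
d·√(n/2) = 0.92 × √(8/2) = 0.92 × 2.000 = 1.840.
z_β = 1.840 − 1.645 = 0.195.
Power = Φ(0.195) = 0.577.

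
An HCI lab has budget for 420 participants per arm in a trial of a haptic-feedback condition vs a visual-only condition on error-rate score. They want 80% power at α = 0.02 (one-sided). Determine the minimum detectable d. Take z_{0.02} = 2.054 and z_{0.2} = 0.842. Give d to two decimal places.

For two independent groups of n = 420 each: d_min = (z_{α} + z_β)·√(2/n).
z-sum = 2.054 + 0.842 = 2.896.
d_min = 2.896 × √(2/420) = 2.896 × 0.0690 = 0.200.

d_min ≈ 0.20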